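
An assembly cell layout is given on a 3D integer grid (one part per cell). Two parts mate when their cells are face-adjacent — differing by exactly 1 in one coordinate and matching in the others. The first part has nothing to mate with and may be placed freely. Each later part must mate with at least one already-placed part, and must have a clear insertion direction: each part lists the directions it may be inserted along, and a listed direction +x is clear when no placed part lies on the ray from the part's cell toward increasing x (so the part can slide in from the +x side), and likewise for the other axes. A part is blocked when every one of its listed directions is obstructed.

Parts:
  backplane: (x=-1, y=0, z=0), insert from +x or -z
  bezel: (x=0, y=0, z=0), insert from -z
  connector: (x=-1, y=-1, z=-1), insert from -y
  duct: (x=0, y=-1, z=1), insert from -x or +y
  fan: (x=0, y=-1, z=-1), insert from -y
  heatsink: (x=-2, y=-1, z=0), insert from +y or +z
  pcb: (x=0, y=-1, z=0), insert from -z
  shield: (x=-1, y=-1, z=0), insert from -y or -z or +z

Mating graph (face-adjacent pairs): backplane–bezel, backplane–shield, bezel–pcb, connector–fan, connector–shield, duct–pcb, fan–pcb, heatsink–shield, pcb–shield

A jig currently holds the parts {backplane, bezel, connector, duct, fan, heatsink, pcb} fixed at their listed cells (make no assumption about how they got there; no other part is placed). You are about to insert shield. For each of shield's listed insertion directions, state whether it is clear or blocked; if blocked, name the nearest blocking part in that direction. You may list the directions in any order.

-y: ray from shield(-1, -1, 0) has no placed part ⇒ clear
-z: nearest on ray is connector@(-1, -1, -1) ⇒ blocked
+z: ray from shield(-1, -1, 0) has no placed part ⇒ clear

+z: clear; -y: clear; -z: blocked by connector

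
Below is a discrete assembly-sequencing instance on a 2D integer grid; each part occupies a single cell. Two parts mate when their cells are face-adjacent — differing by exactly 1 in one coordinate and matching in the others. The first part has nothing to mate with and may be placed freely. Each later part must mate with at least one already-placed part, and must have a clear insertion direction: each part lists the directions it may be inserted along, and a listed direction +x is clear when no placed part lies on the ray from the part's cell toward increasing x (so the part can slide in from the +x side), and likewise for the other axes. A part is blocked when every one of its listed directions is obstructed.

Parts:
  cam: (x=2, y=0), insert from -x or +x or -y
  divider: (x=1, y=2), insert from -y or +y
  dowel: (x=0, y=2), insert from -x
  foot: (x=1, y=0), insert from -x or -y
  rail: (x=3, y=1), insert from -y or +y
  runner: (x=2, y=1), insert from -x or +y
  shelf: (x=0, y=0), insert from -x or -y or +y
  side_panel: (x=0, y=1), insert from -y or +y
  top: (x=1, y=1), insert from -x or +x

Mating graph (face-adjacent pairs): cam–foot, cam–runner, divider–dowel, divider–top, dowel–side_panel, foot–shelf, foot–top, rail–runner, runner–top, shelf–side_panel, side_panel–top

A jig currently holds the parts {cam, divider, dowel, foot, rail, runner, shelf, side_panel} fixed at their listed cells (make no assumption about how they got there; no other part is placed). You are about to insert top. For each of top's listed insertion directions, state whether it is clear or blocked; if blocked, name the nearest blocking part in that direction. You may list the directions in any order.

-x: nearest on ray is side_panel@(0, 1) ⇒ blocked
+x: nearest on ray is runner@(2, 1) ⇒ blocked

+x: blocked by runner; -x: blocked by side_panel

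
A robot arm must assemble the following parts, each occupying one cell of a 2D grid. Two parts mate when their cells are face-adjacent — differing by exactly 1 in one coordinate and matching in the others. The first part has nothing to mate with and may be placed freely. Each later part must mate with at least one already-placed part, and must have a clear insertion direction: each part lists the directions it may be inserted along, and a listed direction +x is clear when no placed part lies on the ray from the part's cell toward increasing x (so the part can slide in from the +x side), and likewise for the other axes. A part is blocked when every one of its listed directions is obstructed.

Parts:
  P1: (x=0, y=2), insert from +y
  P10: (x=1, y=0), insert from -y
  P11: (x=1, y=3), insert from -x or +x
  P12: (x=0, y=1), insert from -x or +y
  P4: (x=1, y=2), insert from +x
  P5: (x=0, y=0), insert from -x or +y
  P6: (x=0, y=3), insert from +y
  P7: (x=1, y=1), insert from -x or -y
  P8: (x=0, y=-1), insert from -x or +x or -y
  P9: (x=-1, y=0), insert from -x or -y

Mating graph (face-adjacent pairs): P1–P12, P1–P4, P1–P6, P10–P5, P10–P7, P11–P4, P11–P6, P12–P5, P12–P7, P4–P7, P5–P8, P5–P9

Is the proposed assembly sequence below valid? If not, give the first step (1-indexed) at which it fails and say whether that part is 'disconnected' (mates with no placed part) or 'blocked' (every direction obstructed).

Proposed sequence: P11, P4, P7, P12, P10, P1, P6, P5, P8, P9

1. P11@(1, 3) [-x clear] — {P11}
2. P4@(1, 2) [+x clear] — {P11, P4}
3. P7@(1, 1) [-x clear] — {P11, P4, P7}
4. P12@(0, 1) [-x clear] — {P11, P12, P4, P7}
5. P10@(1, 0) [-y clear] — {P10, P11, P12, P4, P7}
6. P1@(0, 2) [+y clear] — {P1, P10, P11, P12, P4, P7}
7. P6@(0, 3) [+y clear] — {P1, P10, P11, P12, P4, P6, P7}
8. P5@(0, 0) [-x clear] — {P1, P10, P11, P12, P4, P5, P6, P7}
9. P8@(0, -1) [-x clear] — {P1, P10, P11, P12, P4, P5, P6, P7, P8}
10. P9@(-1, 0) [-x clear] — {P1, P10, P11, P12, P4, P5, P6, P7, P8, P9}

Valid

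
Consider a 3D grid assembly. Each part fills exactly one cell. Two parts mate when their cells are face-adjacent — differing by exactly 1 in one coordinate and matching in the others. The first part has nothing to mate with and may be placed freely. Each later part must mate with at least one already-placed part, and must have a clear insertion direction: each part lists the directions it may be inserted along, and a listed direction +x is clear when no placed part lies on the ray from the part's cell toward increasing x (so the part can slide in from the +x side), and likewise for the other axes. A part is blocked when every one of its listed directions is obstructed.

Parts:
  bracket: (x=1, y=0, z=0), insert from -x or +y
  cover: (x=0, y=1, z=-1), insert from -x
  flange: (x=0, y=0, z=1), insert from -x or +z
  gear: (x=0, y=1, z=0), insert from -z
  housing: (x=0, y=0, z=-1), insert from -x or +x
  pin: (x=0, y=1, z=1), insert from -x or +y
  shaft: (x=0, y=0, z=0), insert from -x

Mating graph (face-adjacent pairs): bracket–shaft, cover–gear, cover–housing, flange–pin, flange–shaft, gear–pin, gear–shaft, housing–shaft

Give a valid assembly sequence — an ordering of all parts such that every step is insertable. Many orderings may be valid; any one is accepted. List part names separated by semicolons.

gear; cover; pin; flange; housing; shaft; bracket

1. gear@(0, 1, 0) [-z clear] — {gear}
2. cover@(0, 1, -1) [-x clear] — {cover, gear}
3. pin@(0, 1, 1) [-x clear] — {cover, gear, pin}
4. flange@(0, 0, 1) [-x clear] — {cover, flange, gear, pin}
5. housing@(0, 0, -1) [-x clear] — {cover, flange, gear, housing, pin}
6. shaft@(0, 0, 0) [-x clear] — {cover, flange, gear, housing, pin, shaft}
7. bracket@(1, 0, 0) [+y clear] — {bracket, cover, flange, gear, housing, pin, shaft}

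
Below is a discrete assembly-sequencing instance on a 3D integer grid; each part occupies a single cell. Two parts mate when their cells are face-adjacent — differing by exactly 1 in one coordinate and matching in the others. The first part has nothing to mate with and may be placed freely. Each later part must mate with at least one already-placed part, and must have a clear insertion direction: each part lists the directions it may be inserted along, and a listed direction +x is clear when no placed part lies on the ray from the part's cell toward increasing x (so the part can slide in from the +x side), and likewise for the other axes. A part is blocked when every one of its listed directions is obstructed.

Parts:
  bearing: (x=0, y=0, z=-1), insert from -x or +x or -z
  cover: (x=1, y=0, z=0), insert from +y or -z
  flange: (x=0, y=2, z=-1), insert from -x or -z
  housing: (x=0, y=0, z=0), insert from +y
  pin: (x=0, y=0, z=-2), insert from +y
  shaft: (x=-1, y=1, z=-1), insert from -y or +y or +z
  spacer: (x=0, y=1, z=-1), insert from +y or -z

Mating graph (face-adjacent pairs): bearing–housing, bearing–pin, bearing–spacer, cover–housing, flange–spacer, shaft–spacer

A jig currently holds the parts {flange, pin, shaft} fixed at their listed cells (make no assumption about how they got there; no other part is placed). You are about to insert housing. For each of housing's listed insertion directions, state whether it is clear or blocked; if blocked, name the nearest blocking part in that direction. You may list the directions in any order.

+y: clear

+y: ray from housing(0, 0, 0) has no placed part ⇒ clear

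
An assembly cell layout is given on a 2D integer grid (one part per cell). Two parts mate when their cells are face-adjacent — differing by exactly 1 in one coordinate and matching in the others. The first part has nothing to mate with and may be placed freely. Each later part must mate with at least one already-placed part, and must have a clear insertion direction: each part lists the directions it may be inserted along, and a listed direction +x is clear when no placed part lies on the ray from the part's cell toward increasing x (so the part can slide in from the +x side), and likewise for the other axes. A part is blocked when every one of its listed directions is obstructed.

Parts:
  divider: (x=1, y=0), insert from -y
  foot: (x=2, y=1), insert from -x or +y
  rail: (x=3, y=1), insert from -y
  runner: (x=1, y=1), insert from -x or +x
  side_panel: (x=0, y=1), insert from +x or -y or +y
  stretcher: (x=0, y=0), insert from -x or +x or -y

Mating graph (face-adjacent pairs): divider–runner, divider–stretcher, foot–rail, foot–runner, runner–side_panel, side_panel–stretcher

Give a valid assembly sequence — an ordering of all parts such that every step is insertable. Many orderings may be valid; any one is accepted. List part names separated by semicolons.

side_panel; runner; foot; stretcher; divider; rail

1. side_panel@(0, 1) [+x clear] — {side_panel}
2. runner@(1, 1) [+x clear] — {runner, side_panel}
3. foot@(2, 1) [+y clear] — {foot, runner, side_panel}
4. stretcher@(0, 0) [-x clear] — {foot, runner, side_panel, stretcher}
5. divider@(1, 0) [-y clear] — {divider, foot, runner, side_panel, stretcher}
6. rail@(3, 1) [-y clear] — {divider, foot, rail, runner, side_panel, stretcher}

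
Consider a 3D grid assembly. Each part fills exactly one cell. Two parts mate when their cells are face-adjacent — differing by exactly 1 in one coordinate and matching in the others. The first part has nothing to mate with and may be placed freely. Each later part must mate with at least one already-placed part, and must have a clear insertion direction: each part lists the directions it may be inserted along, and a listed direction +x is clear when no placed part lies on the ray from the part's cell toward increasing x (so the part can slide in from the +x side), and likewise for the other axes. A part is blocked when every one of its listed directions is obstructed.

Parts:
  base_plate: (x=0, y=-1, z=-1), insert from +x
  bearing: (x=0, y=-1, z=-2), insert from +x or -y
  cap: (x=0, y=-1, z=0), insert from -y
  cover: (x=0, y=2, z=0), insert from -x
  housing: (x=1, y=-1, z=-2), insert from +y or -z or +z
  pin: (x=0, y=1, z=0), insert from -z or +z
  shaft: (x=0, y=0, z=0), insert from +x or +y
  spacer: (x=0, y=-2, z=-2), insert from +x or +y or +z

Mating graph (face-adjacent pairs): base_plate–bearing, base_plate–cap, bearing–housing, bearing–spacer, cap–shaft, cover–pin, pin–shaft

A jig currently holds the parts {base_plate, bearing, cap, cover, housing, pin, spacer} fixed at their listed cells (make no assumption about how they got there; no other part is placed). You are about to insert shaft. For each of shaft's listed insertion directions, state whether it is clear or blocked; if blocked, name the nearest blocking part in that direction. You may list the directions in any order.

+x: clear; +y: blocked by pin

+x: ray from shaft(0, 0, 0) has no placed part ⇒ clear
+y: nearest on ray is pin@(0, 1, 0) ⇒ blocked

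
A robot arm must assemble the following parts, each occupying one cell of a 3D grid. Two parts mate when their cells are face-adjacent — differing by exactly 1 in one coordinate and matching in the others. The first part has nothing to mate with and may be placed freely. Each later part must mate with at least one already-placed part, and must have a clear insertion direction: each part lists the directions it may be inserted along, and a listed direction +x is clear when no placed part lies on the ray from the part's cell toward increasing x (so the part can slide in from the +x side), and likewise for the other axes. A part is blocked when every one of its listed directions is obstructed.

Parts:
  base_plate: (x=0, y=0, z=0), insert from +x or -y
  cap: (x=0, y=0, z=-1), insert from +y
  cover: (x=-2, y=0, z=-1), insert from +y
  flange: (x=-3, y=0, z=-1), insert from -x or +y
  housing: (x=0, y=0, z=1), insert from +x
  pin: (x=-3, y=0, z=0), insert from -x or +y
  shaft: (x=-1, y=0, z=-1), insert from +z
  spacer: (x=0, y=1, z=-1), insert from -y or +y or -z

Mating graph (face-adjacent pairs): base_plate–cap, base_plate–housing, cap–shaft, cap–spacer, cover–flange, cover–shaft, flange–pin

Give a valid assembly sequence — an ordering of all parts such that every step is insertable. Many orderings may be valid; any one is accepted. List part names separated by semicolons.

1. cap@(0, 0, -1) [+y clear] — {cap}
2. base_plate@(0, 0, 0) [+x clear] — {base_plate, cap}
3. spacer@(0, 1, -1) [+y clear] — {base_plate, cap, spacer}
4. housing@(0, 0, 1) [+x clear] — {base_plate, cap, housing, spacer}
5. shaft@(-1, 0, -1) [+z clear] — {base_plate, cap, housing, shaft, spacer}
6. cover@(-2, 0, -1) [+y clear] — {base_plate, cap, cover, housing, shaft, spacer}
7. flange@(-3, 0, -1) [-x clear] — {base_plate, cap, cover, flange, housing, shaft, spacer}
8. pin@(-3, 0, 0) [-x clear] — {base_plate, cap, cover, flange, housing, pin, shaft, spacer}

cap; base_plate; spacer; housing; shaft; cover; flange; pin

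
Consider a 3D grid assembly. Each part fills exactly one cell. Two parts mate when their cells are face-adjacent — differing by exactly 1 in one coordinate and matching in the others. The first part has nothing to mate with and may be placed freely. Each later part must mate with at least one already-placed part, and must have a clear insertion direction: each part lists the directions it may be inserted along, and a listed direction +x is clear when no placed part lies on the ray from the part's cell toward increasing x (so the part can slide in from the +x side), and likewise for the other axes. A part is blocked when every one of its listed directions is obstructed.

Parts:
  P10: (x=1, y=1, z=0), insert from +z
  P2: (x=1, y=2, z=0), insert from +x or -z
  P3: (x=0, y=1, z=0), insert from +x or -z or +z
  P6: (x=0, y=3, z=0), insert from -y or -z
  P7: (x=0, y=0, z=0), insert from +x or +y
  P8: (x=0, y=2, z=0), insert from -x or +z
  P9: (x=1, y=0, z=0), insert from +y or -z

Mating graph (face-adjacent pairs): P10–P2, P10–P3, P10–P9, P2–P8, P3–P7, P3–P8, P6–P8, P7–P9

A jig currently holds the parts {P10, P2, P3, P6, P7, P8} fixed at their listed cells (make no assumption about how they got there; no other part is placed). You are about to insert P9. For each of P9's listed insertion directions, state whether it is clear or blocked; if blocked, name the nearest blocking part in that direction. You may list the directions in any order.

+y: blocked by P10; -z: clear

+y: nearest on ray is P10@(1, 1, 0) ⇒ blocked
-z: ray from P9(1, 0, 0) has no placed part ⇒ clear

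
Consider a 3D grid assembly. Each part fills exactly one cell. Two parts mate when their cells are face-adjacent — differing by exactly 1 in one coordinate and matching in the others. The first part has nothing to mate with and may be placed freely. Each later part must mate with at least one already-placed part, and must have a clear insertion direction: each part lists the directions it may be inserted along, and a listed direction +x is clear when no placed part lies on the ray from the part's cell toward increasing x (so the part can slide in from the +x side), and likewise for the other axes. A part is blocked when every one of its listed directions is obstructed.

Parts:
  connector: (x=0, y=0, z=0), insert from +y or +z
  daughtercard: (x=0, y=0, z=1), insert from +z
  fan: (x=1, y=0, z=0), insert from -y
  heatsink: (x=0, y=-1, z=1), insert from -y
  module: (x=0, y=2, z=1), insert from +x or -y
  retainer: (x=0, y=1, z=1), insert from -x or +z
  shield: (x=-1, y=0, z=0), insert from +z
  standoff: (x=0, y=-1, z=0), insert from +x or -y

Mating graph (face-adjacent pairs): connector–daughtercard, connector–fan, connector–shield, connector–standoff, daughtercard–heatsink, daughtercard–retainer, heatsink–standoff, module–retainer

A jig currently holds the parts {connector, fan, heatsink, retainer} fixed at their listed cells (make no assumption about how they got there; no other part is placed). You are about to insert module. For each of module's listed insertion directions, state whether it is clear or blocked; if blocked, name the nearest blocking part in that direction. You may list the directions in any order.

+x: ray from module(0, 2, 1) has no placed part ⇒ clear
-y: nearest on ray is retainer@(0, 1, 1) ⇒ blocked

+x: clear; -y: blocked by retainer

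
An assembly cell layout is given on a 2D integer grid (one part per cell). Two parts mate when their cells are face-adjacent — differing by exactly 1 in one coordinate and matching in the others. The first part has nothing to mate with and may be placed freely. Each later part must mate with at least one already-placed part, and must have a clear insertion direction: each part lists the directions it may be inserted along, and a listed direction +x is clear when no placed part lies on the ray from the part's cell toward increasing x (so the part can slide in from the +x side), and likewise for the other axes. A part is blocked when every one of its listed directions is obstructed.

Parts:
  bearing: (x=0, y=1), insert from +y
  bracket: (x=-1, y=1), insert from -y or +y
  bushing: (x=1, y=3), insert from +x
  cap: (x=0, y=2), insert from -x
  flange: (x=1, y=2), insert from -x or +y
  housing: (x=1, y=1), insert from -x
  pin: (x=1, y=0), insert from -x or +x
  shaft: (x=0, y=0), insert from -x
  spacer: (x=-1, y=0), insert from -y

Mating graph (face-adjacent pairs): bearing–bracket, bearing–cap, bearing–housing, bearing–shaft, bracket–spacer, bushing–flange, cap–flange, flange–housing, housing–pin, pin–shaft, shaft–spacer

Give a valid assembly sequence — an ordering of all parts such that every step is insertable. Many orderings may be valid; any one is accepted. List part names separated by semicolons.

flange; housing; bearing; bracket; shaft; spacer; pin; bushing; cap

1. flange@(1, 2) [-x clear] — {flange}
2. housing@(1, 1) [-x clear] — {flange, housing}
3. bearing@(0, 1) [+y clear] — {bearing, flange, housing}
4. bracket@(-1, 1) [-y clear] — {bearing, bracket, flange, housing}
5. shaft@(0, 0) [-x clear] — {bearing, bracket, flange, housing, shaft}
6. spacer@(-1, 0) [-y clear] — {bearing, bracket, flange, housing, shaft, spacer}
7. pin@(1, 0) [+x clear] — {bearing, bracket, flange, housing, pin, shaft, spacer}
8. bushing@(1, 3) [+x clear] — {bearing, bracket, bushing, flange, housing, pin, shaft, spacer}
9. cap@(0, 2) [-x clear] — {bearing, bracket, bushing, cap, flange, housing, pin, shaft, spacer}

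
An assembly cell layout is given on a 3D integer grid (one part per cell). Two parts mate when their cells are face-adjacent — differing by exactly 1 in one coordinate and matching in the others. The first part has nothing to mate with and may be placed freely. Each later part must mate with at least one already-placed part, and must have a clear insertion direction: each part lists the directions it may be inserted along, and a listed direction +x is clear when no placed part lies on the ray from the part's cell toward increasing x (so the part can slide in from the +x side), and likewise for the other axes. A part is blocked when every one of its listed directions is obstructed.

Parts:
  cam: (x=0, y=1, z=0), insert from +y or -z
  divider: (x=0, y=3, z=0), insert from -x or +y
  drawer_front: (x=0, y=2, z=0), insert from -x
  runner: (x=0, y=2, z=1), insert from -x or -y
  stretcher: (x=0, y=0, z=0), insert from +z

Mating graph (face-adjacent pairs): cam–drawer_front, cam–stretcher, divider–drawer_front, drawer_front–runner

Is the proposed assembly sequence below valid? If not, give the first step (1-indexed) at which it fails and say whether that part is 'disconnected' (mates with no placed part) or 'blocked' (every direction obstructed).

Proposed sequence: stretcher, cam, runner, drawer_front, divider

Invalid at step 3 (disconnected)

1. stretcher@(0, 0, 0) [+z clear] — {stretcher}
2. cam@(0, 1, 0) [+y clear] — {cam, stretcher}
3. runner@(0, 2, 1) — no placed neighbour ⇒ disconnected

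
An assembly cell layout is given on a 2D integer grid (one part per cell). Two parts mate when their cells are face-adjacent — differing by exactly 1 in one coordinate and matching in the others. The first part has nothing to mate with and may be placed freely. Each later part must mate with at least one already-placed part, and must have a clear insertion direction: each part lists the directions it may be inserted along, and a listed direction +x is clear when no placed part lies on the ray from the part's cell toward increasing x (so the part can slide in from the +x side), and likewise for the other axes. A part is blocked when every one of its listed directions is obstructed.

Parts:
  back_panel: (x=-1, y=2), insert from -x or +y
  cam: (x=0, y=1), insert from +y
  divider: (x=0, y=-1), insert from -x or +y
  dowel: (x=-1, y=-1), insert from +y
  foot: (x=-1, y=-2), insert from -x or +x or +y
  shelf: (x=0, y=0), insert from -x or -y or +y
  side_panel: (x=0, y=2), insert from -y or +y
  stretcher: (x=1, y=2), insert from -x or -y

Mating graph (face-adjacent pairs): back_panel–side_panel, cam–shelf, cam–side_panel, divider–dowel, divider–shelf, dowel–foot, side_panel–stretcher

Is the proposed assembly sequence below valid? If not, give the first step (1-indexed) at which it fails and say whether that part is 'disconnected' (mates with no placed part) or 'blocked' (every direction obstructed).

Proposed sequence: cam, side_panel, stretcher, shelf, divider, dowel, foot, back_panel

1. cam@(0, 1) [+y clear] — {cam}
2. side_panel@(0, 2) [+y clear] — {cam, side_panel}
3. stretcher@(1, 2) [-y clear] — {cam, side_panel, stretcher}
4. shelf@(0, 0) [-x clear] — {cam, shelf, side_panel, stretcher}
5. divider@(0, -1) [-x clear] — {cam, divider, shelf, side_panel, stretcher}
6. dowel@(-1, -1) [+y clear] — {cam, divider, dowel, shelf, side_panel, stretcher}
7. foot@(-1, -2) [-x clear] — {cam, divider, dowel, foot, shelf, side_panel, stretcher}
8. back_panel@(-1, 2) [-x clear] — {back_panel, cam, divider, dowel, foot, shelf, side_panel, stretcher}

Valid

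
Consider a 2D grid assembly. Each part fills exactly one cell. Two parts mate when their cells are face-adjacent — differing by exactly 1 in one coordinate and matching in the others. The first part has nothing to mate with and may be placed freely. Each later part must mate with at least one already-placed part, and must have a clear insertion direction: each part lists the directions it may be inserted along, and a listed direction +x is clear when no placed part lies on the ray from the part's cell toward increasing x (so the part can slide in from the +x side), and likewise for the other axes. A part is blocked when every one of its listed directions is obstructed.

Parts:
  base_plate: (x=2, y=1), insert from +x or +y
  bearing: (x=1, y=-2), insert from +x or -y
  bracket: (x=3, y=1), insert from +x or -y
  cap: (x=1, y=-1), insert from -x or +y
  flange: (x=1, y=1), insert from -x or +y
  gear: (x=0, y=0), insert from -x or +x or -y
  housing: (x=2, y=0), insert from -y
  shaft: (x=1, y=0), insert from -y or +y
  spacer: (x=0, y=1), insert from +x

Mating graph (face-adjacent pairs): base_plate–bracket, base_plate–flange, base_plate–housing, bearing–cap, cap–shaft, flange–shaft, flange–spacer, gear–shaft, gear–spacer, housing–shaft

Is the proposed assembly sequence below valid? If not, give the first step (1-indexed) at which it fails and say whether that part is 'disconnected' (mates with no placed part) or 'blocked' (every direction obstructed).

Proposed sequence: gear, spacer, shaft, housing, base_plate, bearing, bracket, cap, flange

1. gear@(0, 0) [-x clear] — {gear}
2. spacer@(0, 1) [+x clear] — {gear, spacer}
3. shaft@(1, 0) [-y clear] — {gear, shaft, spacer}
4. housing@(2, 0) [-y clear] — {gear, housing, shaft, spacer}
5. base_plate@(2, 1) [+x clear] — {base_plate, gear, housing, shaft, spacer}
6. bearing@(1, -2) — no placed neighbour ⇒ disconnected

Invalid at step 6 (disconnected)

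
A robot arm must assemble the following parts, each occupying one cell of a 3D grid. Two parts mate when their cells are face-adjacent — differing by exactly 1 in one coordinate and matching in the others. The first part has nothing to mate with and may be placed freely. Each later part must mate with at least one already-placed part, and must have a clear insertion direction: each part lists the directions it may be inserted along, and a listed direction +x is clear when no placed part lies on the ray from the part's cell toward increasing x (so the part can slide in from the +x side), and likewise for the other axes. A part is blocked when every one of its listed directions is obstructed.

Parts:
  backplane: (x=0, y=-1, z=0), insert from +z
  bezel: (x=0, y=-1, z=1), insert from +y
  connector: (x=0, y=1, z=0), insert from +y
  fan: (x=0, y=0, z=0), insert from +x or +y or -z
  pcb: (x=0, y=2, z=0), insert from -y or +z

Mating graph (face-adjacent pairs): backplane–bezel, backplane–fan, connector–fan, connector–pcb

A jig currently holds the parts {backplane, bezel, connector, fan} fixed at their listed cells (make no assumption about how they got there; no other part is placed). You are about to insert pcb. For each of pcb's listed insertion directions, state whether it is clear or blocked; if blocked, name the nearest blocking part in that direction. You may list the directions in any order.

+z: clear; -y: blocked by connector

-y: nearest on ray is connector@(0, 1, 0) ⇒ blocked
+z: ray from pcb(0, 2, 0) has no placed part ⇒ clear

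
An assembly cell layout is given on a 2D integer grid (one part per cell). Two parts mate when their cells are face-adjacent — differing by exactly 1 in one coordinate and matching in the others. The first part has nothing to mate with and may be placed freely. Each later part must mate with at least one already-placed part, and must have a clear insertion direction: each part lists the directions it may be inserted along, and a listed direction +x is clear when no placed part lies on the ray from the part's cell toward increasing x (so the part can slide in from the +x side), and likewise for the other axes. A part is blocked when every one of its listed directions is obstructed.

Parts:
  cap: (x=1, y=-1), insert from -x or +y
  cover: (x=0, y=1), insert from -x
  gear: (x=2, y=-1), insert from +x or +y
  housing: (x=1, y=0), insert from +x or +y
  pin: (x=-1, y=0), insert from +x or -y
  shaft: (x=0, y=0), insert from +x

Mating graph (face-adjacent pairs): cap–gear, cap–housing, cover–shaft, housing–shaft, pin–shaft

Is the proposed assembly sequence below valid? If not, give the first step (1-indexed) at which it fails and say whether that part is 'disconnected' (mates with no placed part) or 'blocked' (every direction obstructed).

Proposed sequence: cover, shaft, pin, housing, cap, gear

1. cover@(0, 1) [-x clear] — {cover}
2. shaft@(0, 0) [+x clear] — {cover, shaft}
3. pin@(-1, 0) [-y clear] — {cover, pin, shaft}
4. housing@(1, 0) [+x clear] — {cover, housing, pin, shaft}
5. cap@(1, -1) [-x clear] — {cap, cover, housing, pin, shaft}
6. gear@(2, -1) [+x clear] — {cap, cover, gear, housing, pin, shaft}

Valid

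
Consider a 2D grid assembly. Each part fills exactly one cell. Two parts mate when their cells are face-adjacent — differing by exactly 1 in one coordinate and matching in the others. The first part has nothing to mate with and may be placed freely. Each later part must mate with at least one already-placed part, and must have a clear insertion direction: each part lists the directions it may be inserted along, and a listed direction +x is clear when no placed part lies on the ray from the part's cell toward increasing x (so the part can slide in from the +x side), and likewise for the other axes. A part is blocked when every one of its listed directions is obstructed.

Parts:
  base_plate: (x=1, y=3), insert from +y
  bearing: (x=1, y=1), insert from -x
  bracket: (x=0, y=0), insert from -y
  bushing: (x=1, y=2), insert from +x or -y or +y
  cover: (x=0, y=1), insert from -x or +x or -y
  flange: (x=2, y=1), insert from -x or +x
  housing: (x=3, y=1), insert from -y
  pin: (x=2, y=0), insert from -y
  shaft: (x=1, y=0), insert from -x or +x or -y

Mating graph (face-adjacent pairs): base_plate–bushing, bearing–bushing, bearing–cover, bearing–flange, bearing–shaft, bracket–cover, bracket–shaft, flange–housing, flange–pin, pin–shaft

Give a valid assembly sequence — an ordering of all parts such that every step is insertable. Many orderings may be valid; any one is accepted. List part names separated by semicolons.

bearing; cover; bracket; flange; bushing; shaft; base_plate; housing; pin

1. bearing@(1, 1) [-x clear] — {bearing}
2. cover@(0, 1) [-x clear] — {bearing, cover}
3. bracket@(0, 0) [-y clear] — {bearing, bracket, cover}
4. flange@(2, 1) [+x clear] — {bearing, bracket, cover, flange}
5. bushing@(1, 2) [+x clear] — {bearing, bracket, bushing, cover, flange}
6. shaft@(1, 0) [+x clear] — {bearing, bracket, bushing, cover, flange, shaft}
7. base_plate@(1, 3) [+y clear] — {base_plate, bearing, bracket, bushing, cover, flange, shaft}
8. housing@(3, 1) [-y clear] — {base_plate, bearing, bracket, bushing, cover, flange, housing, shaft}
9. pin@(2, 0) [-y clear] — {base_plate, bearing, bracket, bushing, cover, flange, housing, pin, shaft}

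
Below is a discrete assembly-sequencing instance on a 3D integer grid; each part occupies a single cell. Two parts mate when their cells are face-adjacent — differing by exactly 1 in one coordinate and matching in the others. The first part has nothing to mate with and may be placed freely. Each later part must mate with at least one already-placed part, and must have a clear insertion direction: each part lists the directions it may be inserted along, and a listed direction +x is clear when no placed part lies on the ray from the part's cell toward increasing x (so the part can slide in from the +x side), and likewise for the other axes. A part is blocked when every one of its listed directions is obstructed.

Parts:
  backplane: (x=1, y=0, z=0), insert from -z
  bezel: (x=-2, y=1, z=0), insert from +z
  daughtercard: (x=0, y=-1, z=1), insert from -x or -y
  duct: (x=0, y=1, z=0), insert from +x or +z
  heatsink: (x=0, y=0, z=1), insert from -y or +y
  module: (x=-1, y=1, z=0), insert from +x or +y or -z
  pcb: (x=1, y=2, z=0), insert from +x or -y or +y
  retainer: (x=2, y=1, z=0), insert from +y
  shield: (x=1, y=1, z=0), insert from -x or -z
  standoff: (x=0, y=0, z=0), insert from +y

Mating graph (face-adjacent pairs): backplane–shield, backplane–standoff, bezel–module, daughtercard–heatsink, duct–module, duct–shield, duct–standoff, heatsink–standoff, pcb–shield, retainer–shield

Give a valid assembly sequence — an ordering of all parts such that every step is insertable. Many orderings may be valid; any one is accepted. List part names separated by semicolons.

standoff; duct; shield; retainer; backplane; module; bezel; heatsink; daughtercard; pcb

1. standoff@(0, 0, 0) [+y clear] — {standoff}
2. duct@(0, 1, 0) [+x clear] — {duct, standoff}
3. shield@(1, 1, 0) [-z clear] — {duct, shield, standoff}
4. retainer@(2, 1, 0) [+y clear] — {duct, retainer, shield, standoff}
5. backplane@(1, 0, 0) [-z clear] — {backplane, duct, retainer, shield, standoff}
6. module@(-1, 1, 0) [+y clear] — {backplane, duct, module, retainer, shield, standoff}
7. bezel@(-2, 1, 0) [+z clear] — {backplane, bezel, duct, module, retainer, shield, standoff}
8. heatsink@(0, 0, 1) [-y clear] — {backplane, bezel, duct, heatsink, module, retainer, shield, standoff}
9. daughtercard@(0, -1, 1) [-x clear] — {backplane, bezel, daughtercard, duct, heatsink, module, retainer, shield, standoff}
10. pcb@(1, 2, 0) [+x clear] — {backplane, bezel, daughtercard, duct, heatsink, module, pcb, retainer, shield, standoff}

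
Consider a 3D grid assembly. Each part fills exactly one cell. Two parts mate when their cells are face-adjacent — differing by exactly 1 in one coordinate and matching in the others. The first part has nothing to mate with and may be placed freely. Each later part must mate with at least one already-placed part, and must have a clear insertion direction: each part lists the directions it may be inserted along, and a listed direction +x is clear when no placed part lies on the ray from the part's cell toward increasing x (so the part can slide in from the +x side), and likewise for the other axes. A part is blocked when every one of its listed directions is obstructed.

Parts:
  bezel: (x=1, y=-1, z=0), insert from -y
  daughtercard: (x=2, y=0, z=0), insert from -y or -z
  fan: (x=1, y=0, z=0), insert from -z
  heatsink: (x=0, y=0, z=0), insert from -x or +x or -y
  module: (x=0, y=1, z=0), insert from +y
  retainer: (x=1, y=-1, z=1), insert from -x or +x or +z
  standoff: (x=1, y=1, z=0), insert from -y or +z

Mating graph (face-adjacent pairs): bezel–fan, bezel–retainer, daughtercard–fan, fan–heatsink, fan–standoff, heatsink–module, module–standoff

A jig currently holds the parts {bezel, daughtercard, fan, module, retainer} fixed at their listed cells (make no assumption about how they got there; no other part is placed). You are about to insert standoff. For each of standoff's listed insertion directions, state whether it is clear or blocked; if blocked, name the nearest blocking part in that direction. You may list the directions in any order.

+z: clear; -y: blocked by fan

-y: nearest on ray is fan@(1, 0, 0) ⇒ blocked
+z: ray from standoff(1, 1, 0) has no placed part ⇒ clear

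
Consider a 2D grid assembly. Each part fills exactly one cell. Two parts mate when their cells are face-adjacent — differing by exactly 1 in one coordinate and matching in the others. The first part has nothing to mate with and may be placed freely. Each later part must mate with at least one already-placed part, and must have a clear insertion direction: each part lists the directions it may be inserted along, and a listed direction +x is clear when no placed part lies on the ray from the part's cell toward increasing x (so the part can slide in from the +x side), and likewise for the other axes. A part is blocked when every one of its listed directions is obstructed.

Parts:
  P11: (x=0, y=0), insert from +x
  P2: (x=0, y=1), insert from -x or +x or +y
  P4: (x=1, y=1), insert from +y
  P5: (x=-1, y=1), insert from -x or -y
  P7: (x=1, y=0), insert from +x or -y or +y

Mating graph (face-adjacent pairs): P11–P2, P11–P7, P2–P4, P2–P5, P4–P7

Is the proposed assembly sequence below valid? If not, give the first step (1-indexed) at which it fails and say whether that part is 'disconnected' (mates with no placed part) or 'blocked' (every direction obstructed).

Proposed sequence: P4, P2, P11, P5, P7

1. P4@(1, 1) [+y clear] — {P4}
2. P2@(0, 1) [-x clear] — {P2, P4}
3. P11@(0, 0) [+x clear] — {P11, P2, P4}
4. P5@(-1, 1) [-x clear] — {P11, P2, P4, P5}
5. P7@(1, 0) [+x clear] — {P11, P2, P4, P5, P7}

Valid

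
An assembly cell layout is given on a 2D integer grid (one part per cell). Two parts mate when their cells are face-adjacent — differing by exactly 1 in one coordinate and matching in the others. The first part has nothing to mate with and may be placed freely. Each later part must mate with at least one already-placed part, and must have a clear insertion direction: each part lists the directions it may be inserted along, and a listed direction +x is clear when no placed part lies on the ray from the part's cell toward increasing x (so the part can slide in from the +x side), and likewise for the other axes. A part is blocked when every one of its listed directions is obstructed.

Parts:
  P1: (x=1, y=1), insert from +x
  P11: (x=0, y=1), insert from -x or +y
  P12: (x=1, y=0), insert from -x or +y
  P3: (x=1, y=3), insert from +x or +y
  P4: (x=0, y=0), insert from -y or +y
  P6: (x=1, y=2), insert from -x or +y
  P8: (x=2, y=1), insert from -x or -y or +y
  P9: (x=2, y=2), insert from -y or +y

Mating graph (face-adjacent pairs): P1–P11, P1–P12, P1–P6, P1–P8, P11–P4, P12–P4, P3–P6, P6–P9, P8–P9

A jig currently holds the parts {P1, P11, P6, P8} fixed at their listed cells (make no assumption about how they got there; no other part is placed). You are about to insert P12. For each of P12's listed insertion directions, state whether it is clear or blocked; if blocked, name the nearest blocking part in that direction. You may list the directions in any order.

-x: ray from P12(1, 0) has no placed part ⇒ clear
+y: nearest on ray is P1@(1, 1) ⇒ blocked

+y: blocked by P1; -x: clear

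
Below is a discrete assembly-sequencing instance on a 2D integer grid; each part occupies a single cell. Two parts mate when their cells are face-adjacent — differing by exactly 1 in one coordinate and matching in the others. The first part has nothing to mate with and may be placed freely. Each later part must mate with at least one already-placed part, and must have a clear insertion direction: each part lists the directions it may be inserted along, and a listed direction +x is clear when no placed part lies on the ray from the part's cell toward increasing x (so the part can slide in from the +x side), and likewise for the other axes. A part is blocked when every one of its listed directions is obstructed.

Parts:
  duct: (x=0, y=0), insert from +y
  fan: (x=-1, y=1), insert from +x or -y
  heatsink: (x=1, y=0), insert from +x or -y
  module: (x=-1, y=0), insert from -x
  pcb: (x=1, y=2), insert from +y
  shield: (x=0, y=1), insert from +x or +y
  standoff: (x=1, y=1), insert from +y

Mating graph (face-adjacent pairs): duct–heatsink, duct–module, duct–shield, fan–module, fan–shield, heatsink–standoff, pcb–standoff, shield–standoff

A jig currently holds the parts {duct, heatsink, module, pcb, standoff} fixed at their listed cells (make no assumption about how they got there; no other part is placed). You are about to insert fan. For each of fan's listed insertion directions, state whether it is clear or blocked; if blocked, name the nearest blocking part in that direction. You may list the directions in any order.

+x: nearest on ray is standoff@(1, 1) ⇒ blocked
-y: nearest on ray is module@(-1, 0) ⇒ blocked

+x: blocked by standoff; -y: blocked by module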